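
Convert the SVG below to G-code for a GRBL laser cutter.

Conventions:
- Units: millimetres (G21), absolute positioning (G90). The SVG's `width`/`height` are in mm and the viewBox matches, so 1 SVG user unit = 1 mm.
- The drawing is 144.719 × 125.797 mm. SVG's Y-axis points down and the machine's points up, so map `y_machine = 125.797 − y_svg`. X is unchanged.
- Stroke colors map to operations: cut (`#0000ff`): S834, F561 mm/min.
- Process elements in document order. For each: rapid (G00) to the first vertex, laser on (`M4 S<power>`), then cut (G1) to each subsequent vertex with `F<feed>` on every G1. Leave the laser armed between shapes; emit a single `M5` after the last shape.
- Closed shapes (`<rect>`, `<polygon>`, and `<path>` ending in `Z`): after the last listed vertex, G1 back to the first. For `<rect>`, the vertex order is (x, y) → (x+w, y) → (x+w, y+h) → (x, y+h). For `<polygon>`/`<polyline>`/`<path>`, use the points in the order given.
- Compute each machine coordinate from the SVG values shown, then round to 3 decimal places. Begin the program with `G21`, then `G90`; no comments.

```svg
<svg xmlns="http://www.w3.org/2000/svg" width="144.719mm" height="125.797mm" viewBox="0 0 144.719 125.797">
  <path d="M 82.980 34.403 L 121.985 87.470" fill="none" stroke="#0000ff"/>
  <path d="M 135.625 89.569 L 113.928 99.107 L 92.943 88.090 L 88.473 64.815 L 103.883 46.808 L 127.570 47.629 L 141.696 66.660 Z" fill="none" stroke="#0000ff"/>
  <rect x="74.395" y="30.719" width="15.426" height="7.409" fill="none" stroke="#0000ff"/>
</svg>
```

G21
G90
G00 X82.980 Y91.394
M4 S834
G1 X121.985 Y38.327 F561
G00 X135.625 Y36.228
M4 S834
G1 X113.928 Y26.690 F561
G1 X92.943 Y37.707 F561
G1 X88.473 Y60.982 F561
G1 X103.883 Y78.989 F561
G1 X127.570 Y78.168 F561
G1 X141.696 Y59.137 F561
G1 X135.625 Y36.228 F561
G00 X74.395 Y95.078
M4 S834
G1 X89.821 Y95.078 F561
G1 X89.821 Y87.669 F561
G1 X74.395 Y87.669 F561
G1 X74.395 Y95.078 F561
M5

viewBox `0 0 144.719 125.797` with mm width/height → 1 unit = 1 mm. Flip: y_m = 125.797 − y_svg.

**Shape 1** — `<path>` line segment, stroke `#0000ff` → cut (S834, F561). Machine vertices: (82.980,91.394) → (121.985,38.327). Open path.

**Shape 2** — `<path>` regular polygon, stroke `#0000ff` → cut (S834, F561). Machine vertices: (135.625,36.228) → (113.928,26.690) → (92.943,37.707) → (88.473,60.982) → (103.883,78.989) → (127.570,78.168) → (141.696,59.137) → (135.625,36.228). Closed: final G1 returns to the first vertex.

**Shape 3** — `<rect>` rectangle, stroke `#0000ff` → cut (S834, F561). Machine vertices: (74.395,95.078) → (89.821,95.078) → (89.821,87.669) → (74.395,87.669) → (74.395,95.078). Closed: final G1 returns to the first vertex.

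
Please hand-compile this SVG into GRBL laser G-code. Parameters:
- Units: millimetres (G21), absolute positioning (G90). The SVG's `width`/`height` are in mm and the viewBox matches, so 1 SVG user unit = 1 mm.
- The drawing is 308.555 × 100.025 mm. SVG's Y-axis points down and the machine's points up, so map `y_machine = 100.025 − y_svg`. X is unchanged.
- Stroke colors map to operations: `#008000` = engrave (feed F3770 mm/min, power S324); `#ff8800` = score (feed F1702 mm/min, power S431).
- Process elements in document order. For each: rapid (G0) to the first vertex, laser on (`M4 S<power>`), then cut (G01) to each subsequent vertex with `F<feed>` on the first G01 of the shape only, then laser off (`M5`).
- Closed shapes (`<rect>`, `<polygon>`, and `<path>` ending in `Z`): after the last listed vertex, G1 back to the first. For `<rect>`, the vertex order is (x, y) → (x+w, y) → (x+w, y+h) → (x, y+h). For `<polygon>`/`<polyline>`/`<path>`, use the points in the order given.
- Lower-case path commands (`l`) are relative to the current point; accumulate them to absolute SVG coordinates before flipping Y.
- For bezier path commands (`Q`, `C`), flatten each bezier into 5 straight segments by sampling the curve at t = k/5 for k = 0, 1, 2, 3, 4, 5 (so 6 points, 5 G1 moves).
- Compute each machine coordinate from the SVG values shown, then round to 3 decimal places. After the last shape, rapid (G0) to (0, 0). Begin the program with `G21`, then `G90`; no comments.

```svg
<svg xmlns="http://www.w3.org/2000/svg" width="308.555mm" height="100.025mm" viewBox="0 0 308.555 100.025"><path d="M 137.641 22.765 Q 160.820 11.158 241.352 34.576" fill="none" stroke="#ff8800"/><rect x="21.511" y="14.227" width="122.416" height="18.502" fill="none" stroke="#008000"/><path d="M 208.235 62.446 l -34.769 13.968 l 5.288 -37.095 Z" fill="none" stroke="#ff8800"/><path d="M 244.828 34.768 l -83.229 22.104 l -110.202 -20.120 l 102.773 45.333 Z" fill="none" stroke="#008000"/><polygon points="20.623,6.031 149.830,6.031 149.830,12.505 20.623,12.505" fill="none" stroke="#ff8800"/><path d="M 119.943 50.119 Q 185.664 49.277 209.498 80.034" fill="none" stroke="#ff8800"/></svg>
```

viewBox `0 0 308.555 100.025` with mm width/height → 1 unit = 1 mm. Flip: y_m = 100.025 − y_svg.

**Shape 1** — `<path>` quadratic bezier, stroke `#ff8800` → score (S431, F1702). Control points (SVG): P0=(137.641,22.765), P1=(160.820,11.158), P2=(241.352,34.576); sampled at t=k/5. Machine vertices: (137.641,77.260) → (149.207,80.502) → (165.361,80.942) → (186.103,78.579) → (211.433,73.415) → (241.352,65.449). Open path.

**Shape 2** — `<rect>` rectangle, stroke `#008000` → engrave (S324, F3770). Machine vertices: (21.511,85.798) → (143.927,85.798) → (143.927,67.296) → (21.511,67.296) → (21.511,85.798). Closed: final G1 returns to the first vertex.

**Shape 3** — `<path>` regular polygon, stroke `#ff8800` → score (S431, F1702). Machine vertices: (208.235,37.579) → (173.466,23.611) → (178.754,60.706) → (208.235,37.579). Closed: final G1 returns to the first vertex.

**Shape 4** — `<path>` closed polygon, stroke `#008000` → engrave (S324, F3770). Machine vertices: (244.828,65.257) → (161.599,43.153) → (51.397,63.273) → (154.170,17.940) → (244.828,65.257). Closed: final G1 returns to the first vertex.

**Shape 5** — `<polygon>` rectangle, stroke `#ff8800` → score (S431, F1702). Machine vertices: (20.623,93.994) → (149.830,93.994) → (149.830,87.520) → (20.623,87.520) → (20.623,93.994). Closed: final G1 returns to the first vertex.

**Shape 6** — `<path>` quadratic bezier, stroke `#ff8800` → score (S431, F1702). Control points (SVG): P0=(119.943,50.119), P1=(185.664,49.277), P2=(209.498,80.034); sampled at t=k/5. Machine vertices: (119.943,49.906) → (144.556,48.979) → (165.818,45.524) → (183.729,39.541) → (198.289,31.030) → (209.498,19.991). Open path.

G21
G90
G0 X137.641 Y77.260
M4 S431
G01 X149.207 Y80.502 F1702
G01 X165.361 Y80.942
G01 X186.103 Y78.579
G01 X211.433 Y73.415
G01 X241.352 Y65.449
M5
G0 X21.511 Y85.798
M4 S324
G01 X143.927 Y85.798 F3770
G01 X143.927 Y67.296
G01 X21.511 Y67.296
G01 X21.511 Y85.798
M5
G0 X208.235 Y37.579
M4 S431
G01 X173.466 Y23.611 F1702
G01 X178.754 Y60.706
G01 X208.235 Y37.579
M5
G0 X244.828 Y65.257
M4 S324
G01 X161.599 Y43.153 F3770
G01 X51.397 Y63.273
G01 X154.170 Y17.940
G01 X244.828 Y65.257
M5
G0 X20.623 Y93.994
M4 S431
G01 X149.830 Y93.994 F1702
G01 X149.830 Y87.520
G01 X20.623 Y87.520
G01 X20.623 Y93.994
M5
G0 X119.943 Y49.906
M4 S431
G01 X144.556 Y48.979 F1702
G01 X165.818 Y45.524
G01 X183.729 Y39.541
G01 X198.289 Y31.030
G01 X209.498 Y19.991
M5
G0 X0.000 Y0.000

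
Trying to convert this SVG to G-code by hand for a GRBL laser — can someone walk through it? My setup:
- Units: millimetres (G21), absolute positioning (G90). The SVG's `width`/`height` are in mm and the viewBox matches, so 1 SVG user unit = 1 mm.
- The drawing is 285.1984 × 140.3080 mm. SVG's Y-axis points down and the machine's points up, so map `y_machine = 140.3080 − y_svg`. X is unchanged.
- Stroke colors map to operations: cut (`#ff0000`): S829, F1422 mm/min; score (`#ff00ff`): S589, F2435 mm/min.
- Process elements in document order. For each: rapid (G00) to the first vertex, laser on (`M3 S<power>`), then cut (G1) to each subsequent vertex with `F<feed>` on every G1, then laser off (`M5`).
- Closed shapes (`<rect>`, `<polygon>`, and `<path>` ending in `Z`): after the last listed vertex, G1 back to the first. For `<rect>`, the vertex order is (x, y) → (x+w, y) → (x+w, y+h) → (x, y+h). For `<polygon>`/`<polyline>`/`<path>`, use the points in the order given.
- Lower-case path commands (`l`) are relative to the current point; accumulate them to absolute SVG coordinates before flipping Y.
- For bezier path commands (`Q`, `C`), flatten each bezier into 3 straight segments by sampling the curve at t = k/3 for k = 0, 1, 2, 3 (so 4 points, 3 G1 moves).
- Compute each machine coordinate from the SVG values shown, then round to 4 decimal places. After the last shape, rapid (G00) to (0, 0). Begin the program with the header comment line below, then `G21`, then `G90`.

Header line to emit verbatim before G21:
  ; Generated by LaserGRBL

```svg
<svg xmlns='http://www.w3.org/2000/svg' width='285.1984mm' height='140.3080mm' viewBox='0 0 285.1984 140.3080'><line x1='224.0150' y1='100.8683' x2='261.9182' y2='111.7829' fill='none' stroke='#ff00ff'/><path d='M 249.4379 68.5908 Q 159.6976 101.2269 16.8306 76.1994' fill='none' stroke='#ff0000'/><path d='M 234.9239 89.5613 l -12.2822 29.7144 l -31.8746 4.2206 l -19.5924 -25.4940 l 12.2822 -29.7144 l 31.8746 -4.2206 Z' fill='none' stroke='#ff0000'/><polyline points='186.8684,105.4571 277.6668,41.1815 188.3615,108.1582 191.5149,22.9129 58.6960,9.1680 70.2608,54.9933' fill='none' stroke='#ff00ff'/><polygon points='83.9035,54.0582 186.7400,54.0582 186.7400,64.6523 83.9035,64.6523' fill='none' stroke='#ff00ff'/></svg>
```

1 u = 1 mm; y_m = 140.3080 − y.

[1] `<line>` line segment, #ff00ff→score S589 F2435: (224.0150,39.4397) → (261.9182,28.5251)

[2] `<path>` quadratic bezier, #ff0000→cut S829 F1422: (249.4379,71.7172) → (183.7081,56.3669) → (106.1723,53.8307) → (16.8306,64.1086)

[3] `<path>` regular polygon, #ff0000→cut S829 F1422: (234.9239,50.7467) → (222.6417,21.0323) → (190.7671,16.8117) → (171.1747,42.3057) → (183.4569,72.0201) → (215.3315,76.2407) → (234.9239,50.7467) (closed)

[4] `<polyline>` open polyline, #ff00ff→score S589 F2435: (186.8684,34.8509) → (277.6668,99.1265) → (188.3615,32.1498) → (191.5149,117.3951) → (58.6960,131.1400) → (70.2608,85.3147)

[5] `<polygon>` rectangle, #ff00ff→score S589 F2435: (83.9035,86.2498) → (186.7400,86.2498) → (186.7400,75.6557) → (83.9035,75.6557) → (83.9035,86.2498) (closed)

; Generated by LaserGRBL
G21
G90
G00 X224.0150 Y39.4397
M3 S589
G1 X261.9182 Y28.5251 F2435
M5
G00 X249.4379 Y71.7172
M3 S829
G1 X183.7081 Y56.3669 F1422
G1 X106.1723 Y53.8307 F1422
G1 X16.8306 Y64.1086 F1422
M5
G00 X234.9239 Y50.7467
M3 S829
G1 X222.6417 Y21.0323 F1422
G1 X190.7671 Y16.8117 F1422
G1 X171.1747 Y42.3057 F1422
G1 X183.4569 Y72.0201 F1422
G1 X215.3315 Y76.2407 F1422
G1 X234.9239 Y50.7467 F1422
M5
G00 X186.8684 Y34.8509
M3 S589
G1 X277.6668 Y99.1265 F2435
G1 X188.3615 Y32.1498 F2435
G1 X191.5149 Y117.3951 F2435
G1 X58.6960 Y131.1400 F2435
G1 X70.2608 Y85.3147 F2435
M5
G00 X83.9035 Y86.2498
M3 S589
G1 X186.7400 Y86.2498 F2435
G1 X186.7400 Y75.6557 F2435
G1 X83.9035 Y75.6557 F2435
G1 X83.9035 Y86.2498 F2435
M5
G00 X0.0000 Y0.0000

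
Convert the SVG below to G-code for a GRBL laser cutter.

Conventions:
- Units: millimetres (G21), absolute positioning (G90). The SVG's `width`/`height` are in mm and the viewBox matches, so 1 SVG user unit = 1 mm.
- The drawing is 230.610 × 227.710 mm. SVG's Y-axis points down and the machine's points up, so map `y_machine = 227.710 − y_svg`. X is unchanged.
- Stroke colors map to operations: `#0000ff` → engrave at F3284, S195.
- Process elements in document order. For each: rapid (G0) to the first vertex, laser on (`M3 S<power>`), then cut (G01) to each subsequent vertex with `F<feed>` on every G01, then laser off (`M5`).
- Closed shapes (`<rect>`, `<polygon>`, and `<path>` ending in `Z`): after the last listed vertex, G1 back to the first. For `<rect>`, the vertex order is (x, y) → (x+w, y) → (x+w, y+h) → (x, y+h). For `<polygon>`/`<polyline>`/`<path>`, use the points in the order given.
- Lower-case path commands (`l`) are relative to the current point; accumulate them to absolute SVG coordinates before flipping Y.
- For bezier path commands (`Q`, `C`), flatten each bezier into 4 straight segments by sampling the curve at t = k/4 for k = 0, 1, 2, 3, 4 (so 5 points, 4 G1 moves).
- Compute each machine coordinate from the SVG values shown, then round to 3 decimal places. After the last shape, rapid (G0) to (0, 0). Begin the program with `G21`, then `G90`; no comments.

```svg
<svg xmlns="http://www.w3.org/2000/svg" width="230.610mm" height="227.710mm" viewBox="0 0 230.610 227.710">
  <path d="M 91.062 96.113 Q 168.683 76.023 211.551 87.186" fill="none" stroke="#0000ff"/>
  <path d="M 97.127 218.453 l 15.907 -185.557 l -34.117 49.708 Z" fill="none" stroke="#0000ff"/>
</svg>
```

1 u = 1 mm; y_m = 227.710 − y.

[1] `<path>` quadratic bezier, #0000ff→engrave S195 F3284: (91.062,131.597) → (127.700,139.689) → (159.995,143.874) → (187.945,144.152) → (211.551,140.524)

[2] `<path>` closed polygon, #0000ff→engrave S195 F3284: (97.127,9.257) → (113.034,194.814) → (78.917,145.106) → (97.127,9.257) (closed)

G21
G90
G0 X91.062 Y131.597
M3 S195
G01 X127.700 Y139.689 F3284
G01 X159.995 Y143.874 F3284
G01 X187.945 Y144.152 F3284
G01 X211.551 Y140.524 F3284
M5
G0 X97.127 Y9.257
M3 S195
G01 X113.034 Y194.814 F3284
G01 X78.917 Y145.106 F3284
G01 X97.127 Y9.257 F3284
M5
G0 X0.000 Y0.000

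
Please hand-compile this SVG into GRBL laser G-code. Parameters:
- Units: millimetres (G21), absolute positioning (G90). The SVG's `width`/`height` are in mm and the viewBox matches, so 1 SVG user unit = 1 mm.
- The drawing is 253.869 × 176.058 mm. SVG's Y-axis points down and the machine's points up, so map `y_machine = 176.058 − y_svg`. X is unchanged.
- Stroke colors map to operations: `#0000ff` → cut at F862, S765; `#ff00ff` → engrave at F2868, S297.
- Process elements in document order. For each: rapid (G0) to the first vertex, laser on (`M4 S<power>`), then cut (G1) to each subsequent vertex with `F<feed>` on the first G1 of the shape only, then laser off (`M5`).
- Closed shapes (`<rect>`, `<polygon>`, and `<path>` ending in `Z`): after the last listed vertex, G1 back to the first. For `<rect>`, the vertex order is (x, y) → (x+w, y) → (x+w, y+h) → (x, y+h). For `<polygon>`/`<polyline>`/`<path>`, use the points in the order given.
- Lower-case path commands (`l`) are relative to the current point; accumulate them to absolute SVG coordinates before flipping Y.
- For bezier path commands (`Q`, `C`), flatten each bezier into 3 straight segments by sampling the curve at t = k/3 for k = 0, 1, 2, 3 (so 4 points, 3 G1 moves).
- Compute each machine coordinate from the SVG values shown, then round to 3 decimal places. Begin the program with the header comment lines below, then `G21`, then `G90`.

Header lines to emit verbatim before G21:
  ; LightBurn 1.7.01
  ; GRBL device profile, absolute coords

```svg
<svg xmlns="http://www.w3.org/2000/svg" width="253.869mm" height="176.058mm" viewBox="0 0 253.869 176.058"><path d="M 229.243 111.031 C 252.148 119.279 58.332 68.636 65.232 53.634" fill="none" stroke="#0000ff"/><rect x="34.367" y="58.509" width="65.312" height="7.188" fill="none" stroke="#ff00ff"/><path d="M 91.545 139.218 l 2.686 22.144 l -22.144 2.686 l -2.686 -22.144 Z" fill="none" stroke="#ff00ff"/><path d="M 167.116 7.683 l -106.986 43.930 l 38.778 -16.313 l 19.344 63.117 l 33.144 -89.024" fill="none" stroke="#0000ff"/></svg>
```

viewBox `0 0 253.869 176.058` with mm width/height → 1 unit = 1 mm. Flip: y_m = 176.058 − y_svg.

**Shape 1** — `<path>` cubic bezier, stroke `#0000ff` → cut (S765, F862). Control points (SVG): P0=(229.243,111.031), P1=(252.148,119.279), P2=(58.332,68.636), P3=(65.232,53.634); sampled at t=k/3. Machine vertices: (229.243,65.027) → (195.368,72.908) → (109.777,99.043) → (65.232,122.424). Open path.

**Shape 2** — `<rect>` rectangle, stroke `#ff00ff` → engrave (S297, F2868). Machine vertices: (34.367,117.549) → (99.679,117.549) → (99.679,110.361) → (34.367,110.361) → (34.367,117.549). Closed: final G1 returns to the first vertex.

**Shape 3** — `<path>` regular polygon, stroke `#ff00ff` → engrave (S297, F2868). Machine vertices: (91.545,36.840) → (94.231,14.696) → (72.087,12.010) → (69.401,34.154) → (91.545,36.840). Closed: final G1 returns to the first vertex.

**Shape 4** — `<path>` open polyline, stroke `#0000ff` → cut (S765, F862). Machine vertices: (167.116,168.375) → (60.130,124.445) → (98.908,140.758) → (118.252,77.641) → (151.396,166.665). Open path.

; LightBurn 1.7.01
; GRBL device profile, absolute coords
G21
G90
G0 X229.243 Y65.027
M4 S765
G1 X195.368 Y72.908 F862
G1 X109.777 Y99.043
G1 X65.232 Y122.424
M5
G0 X34.367 Y117.549
M4 S297
G1 X99.679 Y117.549 F2868
G1 X99.679 Y110.361
G1 X34.367 Y110.361
G1 X34.367 Y117.549
M5
G0 X91.545 Y36.840
M4 S297
G1 X94.231 Y14.696 F2868
G1 X72.087 Y12.010
G1 X69.401 Y34.154
G1 X91.545 Y36.840
M5
G0 X167.116 Y168.375
M4 S765
G1 X60.130 Y124.445 F862
G1 X98.908 Y140.758
G1 X118.252 Y77.641
G1 X151.396 Y166.665
M5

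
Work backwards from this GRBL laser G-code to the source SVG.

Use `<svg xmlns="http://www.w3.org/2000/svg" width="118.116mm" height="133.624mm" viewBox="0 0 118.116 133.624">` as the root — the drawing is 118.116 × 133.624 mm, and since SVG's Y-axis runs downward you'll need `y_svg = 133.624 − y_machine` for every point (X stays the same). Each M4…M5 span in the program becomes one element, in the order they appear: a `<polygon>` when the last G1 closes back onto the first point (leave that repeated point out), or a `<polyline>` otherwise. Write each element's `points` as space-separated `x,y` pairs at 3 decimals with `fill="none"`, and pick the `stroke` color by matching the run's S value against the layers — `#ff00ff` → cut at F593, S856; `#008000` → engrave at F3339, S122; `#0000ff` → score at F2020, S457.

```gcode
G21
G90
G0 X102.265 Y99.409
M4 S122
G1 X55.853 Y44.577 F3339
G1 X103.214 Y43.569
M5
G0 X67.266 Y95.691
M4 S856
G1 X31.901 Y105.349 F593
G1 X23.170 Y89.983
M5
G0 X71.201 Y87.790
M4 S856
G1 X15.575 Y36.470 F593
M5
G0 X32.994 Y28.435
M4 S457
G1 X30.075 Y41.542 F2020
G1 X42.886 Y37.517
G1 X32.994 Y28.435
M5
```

<svg xmlns="http://www.w3.org/2000/svg" width="118.116mm" height="133.624mm" viewBox="0 0 118.116 133.624">
  <polyline points="102.265,34.215 55.853,89.047 103.214,90.055" fill="none" stroke="#008000"/>
  <polyline points="67.266,37.933 31.901,28.275 23.170,43.641" fill="none" stroke="#ff00ff"/>
  <polyline points="71.201,45.834 15.575,97.154" fill="none" stroke="#ff00ff"/>
  <polygon points="32.994,105.189 30.075,92.082 42.886,96.107" fill="none" stroke="#0000ff"/>
</svg>

y_svg = 133.624 − y_m.

[1] S122→`#008000` (engrave); open run; points: 102.265,34.215 55.853,89.047 103.214,90.055

[2] S856→`#ff00ff` (cut); open run; points: 67.266,37.933 31.901,28.275 23.170,43.641

[3] S856→`#ff00ff` (cut); open run; points: 71.201,45.834 15.575,97.154

[4] S457→`#0000ff` (score); closed run; points: 32.994,105.189 30.075,92.082 42.886,96.107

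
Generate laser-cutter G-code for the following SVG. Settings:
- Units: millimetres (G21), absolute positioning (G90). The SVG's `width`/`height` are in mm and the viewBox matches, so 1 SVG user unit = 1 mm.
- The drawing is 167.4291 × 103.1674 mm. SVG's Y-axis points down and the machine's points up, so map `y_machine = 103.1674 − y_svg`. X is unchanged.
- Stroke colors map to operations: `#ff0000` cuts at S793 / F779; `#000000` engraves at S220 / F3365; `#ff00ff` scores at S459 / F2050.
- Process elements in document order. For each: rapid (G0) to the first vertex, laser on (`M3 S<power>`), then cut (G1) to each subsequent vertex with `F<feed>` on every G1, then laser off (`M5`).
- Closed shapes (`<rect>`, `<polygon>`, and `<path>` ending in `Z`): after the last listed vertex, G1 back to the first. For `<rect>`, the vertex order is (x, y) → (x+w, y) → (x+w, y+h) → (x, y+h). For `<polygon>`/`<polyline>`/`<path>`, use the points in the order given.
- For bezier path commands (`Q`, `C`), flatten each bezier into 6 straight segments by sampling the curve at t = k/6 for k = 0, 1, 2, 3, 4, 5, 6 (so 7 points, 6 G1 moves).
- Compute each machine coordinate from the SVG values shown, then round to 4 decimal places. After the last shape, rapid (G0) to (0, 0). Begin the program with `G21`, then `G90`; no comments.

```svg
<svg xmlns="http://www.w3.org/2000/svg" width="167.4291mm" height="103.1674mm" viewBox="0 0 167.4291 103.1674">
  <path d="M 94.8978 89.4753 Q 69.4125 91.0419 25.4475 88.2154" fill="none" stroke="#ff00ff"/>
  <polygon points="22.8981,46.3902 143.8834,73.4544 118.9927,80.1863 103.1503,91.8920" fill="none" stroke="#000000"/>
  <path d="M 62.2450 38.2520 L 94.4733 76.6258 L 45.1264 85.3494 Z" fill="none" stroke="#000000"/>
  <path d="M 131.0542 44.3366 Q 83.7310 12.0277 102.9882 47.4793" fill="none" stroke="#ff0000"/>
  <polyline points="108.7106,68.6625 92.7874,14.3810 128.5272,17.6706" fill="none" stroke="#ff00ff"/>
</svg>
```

viewBox `0 0 167.4291 103.1674` with mm width/height → 1 unit = 1 mm. Flip: y_m = 103.1674 − y_svg.

**Shape 1** — `<path>` quadratic bezier, stroke `#ff00ff` → score (S459, F2050). Control points (SVG): P0=(94.8978,89.4753), P1=(69.4125,91.0419), P2=(25.4475,88.2154); sampled at t=k/6. Machine vertices: (94.8978,13.6921) → (85.8894,13.2919) → (75.8543,13.1358) → (64.7926,13.2238) → (52.7042,13.5558) → (39.5892,14.1319) → (25.4475,14.9520). Open path.

**Shape 2** — `<polygon>` closed polygon, stroke `#000000` → engrave (S220, F3365). Machine vertices: (22.8981,56.7772) → (143.8834,29.7130) → (118.9927,22.9811) → (103.1503,11.2754) → (22.8981,56.7772). Closed: final G1 returns to the first vertex.

**Shape 3** — `<path>` regular polygon, stroke `#000000` → engrave (S220, F3365). Machine vertices: (62.2450,64.9154) → (94.4733,26.5416) → (45.1264,17.8180) → (62.2450,64.9154). Closed: final G1 returns to the first vertex.

**Shape 4** — `<path>` quadratic bezier, stroke `#ff0000` → cut (S793, F779). Control points (SVG): P0=(131.0542,44.3366), P1=(83.7310,12.0277), P2=(102.9882,47.4793); sampled at t=k/6. Machine vertices: (131.0542,58.8308) → (117.1293,67.7182) → (106.9032,72.8411) → (100.3761,74.1996) → (97.5479,71.7936) → (98.4186,65.6231) → (102.9882,55.6881). Open path.

**Shape 5** — `<polyline>` open polyline, stroke `#ff00ff` → score (S459, F2050). Machine vertices: (108.7106,34.5049) → (92.7874,88.7864) → (128.5272,85.4968). Open path.

G21
G90
G0 X94.8978 Y13.6921
M3 S459
G1 X85.8894 Y13.2919 F2050
G1 X75.8543 Y13.1358 F2050
G1 X64.7926 Y13.2238 F2050
G1 X52.7042 Y13.5558 F2050
G1 X39.5892 Y14.1319 F2050
G1 X25.4475 Y14.9520 F2050
M5
G0 X22.8981 Y56.7772
M3 S220
G1 X143.8834 Y29.7130 F3365
G1 X118.9927 Y22.9811 F3365
G1 X103.1503 Y11.2754 F3365
G1 X22.8981 Y56.7772 F3365
M5
G0 X62.2450 Y64.9154
M3 S220
G1 X94.4733 Y26.5416 F3365
G1 X45.1264 Y17.8180 F3365
G1 X62.2450 Y64.9154 F3365
M5
G0 X131.0542 Y58.8308
M3 S793
G1 X117.1293 Y67.7182 F779
G1 X106.9032 Y72.8411 F779
G1 X100.3761 Y74.1996 F779
G1 X97.5479 Y71.7936 F779
G1 X98.4186 Y65.6231 F779
G1 X102.9882 Y55.6881 F779
M5
G0 X108.7106 Y34.5049
M3 S459
G1 X92.7874 Y88.7864 F2050
G1 X128.5272 Y85.4968 F2050
M5
G0 X0.0000 Y0.0000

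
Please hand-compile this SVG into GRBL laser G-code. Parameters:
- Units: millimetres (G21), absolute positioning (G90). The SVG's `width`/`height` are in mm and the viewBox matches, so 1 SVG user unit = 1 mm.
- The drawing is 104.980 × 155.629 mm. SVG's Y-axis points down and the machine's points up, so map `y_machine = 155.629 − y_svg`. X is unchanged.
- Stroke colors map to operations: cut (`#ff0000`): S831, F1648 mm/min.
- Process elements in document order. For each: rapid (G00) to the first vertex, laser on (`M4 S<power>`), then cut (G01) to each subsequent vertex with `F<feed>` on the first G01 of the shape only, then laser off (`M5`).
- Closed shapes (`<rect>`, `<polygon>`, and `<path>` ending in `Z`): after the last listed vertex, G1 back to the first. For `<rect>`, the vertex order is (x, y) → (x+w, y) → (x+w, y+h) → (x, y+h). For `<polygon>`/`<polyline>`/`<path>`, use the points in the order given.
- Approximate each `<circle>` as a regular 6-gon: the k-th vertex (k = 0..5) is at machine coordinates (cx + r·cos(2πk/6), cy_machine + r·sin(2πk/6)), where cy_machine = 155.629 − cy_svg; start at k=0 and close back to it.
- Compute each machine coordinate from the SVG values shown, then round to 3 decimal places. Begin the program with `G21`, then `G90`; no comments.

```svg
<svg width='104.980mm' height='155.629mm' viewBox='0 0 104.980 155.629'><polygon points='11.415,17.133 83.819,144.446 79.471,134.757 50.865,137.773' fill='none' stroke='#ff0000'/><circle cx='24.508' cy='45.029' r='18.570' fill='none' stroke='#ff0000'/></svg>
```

G21
G90
G00 X11.415 Y138.496
M4 S831
G01 X83.819 Y11.183 F1648
G01 X79.471 Y20.872
G01 X50.865 Y17.856
G01 X11.415 Y138.496
M5
G00 X43.078 Y110.600
M4 S831
G01 X33.793 Y126.682 F1648
G01 X15.223 Y126.682
G01 X5.938 Y110.600
G01 X15.223 Y94.518
G01 X33.793 Y94.518
G01 X43.078 Y110.600
M5

Since the viewBox matches the mm dimensions, user units are millimetres directly. The only transform is the Y-flip y_m = 155.629 − y_svg.

Shape 1 is a closed polygon drawn with `<polygon>`. Its stroke #ff0000 means cut at S831, F1648. After flipping Y the toolpath is (11.415,138.496) → (83.819,11.183) → (79.471,20.872) → (50.865,17.856) → (11.415,138.496), returning to the start.

Shape 2 is a circle drawn with `<circle>`. Its stroke #ff0000 means cut at S831, F1648. After flipping Y the toolpath is (43.078,110.600) → (33.793,126.682) → (15.223,126.682) → (5.938,110.600) → (15.223,94.518) → (33.793,94.518) → (43.078,110.600), returning to the start.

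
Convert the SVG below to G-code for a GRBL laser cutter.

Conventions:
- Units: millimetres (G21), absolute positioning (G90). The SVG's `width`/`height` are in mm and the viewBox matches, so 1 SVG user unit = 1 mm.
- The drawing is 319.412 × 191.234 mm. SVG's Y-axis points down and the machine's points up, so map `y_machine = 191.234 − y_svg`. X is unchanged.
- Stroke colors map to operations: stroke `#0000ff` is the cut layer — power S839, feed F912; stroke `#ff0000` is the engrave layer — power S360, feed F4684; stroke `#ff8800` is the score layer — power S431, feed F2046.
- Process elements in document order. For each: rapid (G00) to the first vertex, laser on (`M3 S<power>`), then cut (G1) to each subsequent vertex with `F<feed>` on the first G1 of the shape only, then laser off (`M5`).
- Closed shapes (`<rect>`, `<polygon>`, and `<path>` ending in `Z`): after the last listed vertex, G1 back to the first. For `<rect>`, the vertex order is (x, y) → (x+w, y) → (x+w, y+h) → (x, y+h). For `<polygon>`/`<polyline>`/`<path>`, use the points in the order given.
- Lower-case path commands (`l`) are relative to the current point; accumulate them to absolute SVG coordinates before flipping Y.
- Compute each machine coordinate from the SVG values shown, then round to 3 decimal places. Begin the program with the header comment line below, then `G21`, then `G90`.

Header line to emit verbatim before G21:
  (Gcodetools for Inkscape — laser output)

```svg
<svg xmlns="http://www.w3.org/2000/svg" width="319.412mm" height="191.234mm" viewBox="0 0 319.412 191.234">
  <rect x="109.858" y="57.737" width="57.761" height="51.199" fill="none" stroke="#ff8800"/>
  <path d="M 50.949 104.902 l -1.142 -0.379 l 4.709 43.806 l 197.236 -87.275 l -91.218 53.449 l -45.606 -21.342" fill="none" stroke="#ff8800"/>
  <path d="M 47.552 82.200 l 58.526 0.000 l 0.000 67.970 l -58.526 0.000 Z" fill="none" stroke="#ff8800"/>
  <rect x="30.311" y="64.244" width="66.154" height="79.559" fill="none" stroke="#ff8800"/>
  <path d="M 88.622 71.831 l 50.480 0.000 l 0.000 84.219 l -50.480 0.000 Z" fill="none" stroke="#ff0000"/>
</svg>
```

1 u = 1 mm; y_m = 191.234 − y.

[1] `<rect>` rectangle, #ff8800→score S431 F2046: (109.858,133.497) → (167.619,133.497) → (167.619,82.298) → (109.858,82.298) → (109.858,133.497) (closed)

[2] `<path>` open polyline, #ff8800→score S431 F2046: (50.949,86.332) → (49.807,86.711) → (54.516,42.905) → (251.752,130.180) → (160.534,76.731) → (114.928,98.073)

[3] `<path>` rectangle, #ff8800→score S431 F2046: (47.552,109.034) → (106.078,109.034) → (106.078,41.064) → (47.552,41.064) → (47.552,109.034) (closed)

[4] `<rect>` rectangle, #ff8800→score S431 F2046: (30.311,126.990) → (96.465,126.990) → (96.465,47.431) → (30.311,47.431) → (30.311,126.990) (closed)

[5] `<path>` rectangle, #ff0000→engrave S360 F4684: (88.622,119.403) → (139.102,119.403) → (139.102,35.184) → (88.622,35.184) → (88.622,119.403) (closed)

(Gcodetools for Inkscape — laser output)
G21
G90
G00 X109.858 Y133.497
M3 S431
G1 X167.619 Y133.497 F2046
G1 X167.619 Y82.298
G1 X109.858 Y82.298
G1 X109.858 Y133.497
M5
G00 X50.949 Y86.332
M3 S431
G1 X49.807 Y86.711 F2046
G1 X54.516 Y42.905
G1 X251.752 Y130.180
G1 X160.534 Y76.731
G1 X114.928 Y98.073
M5
G00 X47.552 Y109.034
M3 S431
G1 X106.078 Y109.034 F2046
G1 X106.078 Y41.064
G1 X47.552 Y41.064
G1 X47.552 Y109.034
M5
G00 X30.311 Y126.990
M3 S431
G1 X96.465 Y126.990 F2046
G1 X96.465 Y47.431
G1 X30.311 Y47.431
G1 X30.311 Y126.990
M5
G00 X88.622 Y119.403
M3 S360
G1 X139.102 Y119.403 F4684
G1 X139.102 Y35.184
G1 X88.622 Y35.184
G1 X88.622 Y119.403
M5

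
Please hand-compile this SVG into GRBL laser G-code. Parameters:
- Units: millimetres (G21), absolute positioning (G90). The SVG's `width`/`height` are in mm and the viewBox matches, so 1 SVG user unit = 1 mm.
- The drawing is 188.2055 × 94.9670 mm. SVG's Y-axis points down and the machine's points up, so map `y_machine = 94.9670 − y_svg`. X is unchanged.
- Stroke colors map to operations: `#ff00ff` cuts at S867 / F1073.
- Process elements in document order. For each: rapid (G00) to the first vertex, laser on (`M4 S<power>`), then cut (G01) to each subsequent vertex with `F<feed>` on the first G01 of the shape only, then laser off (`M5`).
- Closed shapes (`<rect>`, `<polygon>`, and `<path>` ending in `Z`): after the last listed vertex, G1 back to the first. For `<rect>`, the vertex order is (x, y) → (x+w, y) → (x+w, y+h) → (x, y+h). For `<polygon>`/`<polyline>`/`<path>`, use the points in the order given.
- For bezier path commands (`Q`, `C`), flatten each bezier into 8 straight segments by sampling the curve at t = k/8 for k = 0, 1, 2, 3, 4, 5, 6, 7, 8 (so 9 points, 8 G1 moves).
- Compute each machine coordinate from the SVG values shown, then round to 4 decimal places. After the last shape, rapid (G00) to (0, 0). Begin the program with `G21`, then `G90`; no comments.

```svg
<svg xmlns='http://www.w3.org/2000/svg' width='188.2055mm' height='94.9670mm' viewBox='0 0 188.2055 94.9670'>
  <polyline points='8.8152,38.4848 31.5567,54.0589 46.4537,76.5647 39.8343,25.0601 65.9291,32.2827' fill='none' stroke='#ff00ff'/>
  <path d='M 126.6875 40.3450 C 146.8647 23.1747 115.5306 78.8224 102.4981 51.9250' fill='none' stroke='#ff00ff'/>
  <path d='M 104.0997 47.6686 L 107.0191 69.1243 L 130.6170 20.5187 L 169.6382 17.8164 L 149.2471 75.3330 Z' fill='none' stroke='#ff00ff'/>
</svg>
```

G21
G90
G00 X8.8152 Y56.4822
M4 S867
G01 X31.5567 Y40.9081 F1073
G01 X46.4537 Y18.4023
G01 X39.8343 Y69.9069
G01 X65.9291 Y62.6843
M5
G00 X126.6875 Y54.6220
M4 S867
G01 X131.9757 Y57.9510 F1073
G01 X133.2529 Y56.2739
G01 X131.3371 Y51.4115
G01 X127.0464 Y45.1843
G01 X121.1991 Y39.4132
G01 X114.6132 Y35.9186
G01 X108.1068 Y36.5213
G01 X102.4981 Y43.0420
M5
G00 X104.0997 Y47.2984
M4 S867
G01 X107.0191 Y25.8427 F1073
G01 X130.6170 Y74.4483
G01 X169.6382 Y77.1506
G01 X149.2471 Y19.6340
G01 X104.0997 Y47.2984
M5
G00 X0.0000 Y0.0000

viewBox `0 0 188.2055 94.9670` with mm width/height → 1 unit = 1 mm. Flip: y_m = 94.9670 − y_svg.

**Shape 1** — `<polyline>` open polyline, stroke `#ff00ff` → cut (S867, F1073). Machine vertices: (8.8152,56.4822) → (31.5567,40.9081) → (46.4537,18.4023) → (39.8343,69.9069) → (65.9291,62.6843). Open path.

**Shape 2** — `<path>` cubic bezier, stroke `#ff00ff` → cut (S867, F1073). Control points (SVG): P0=(126.6875,40.3450), P1=(146.8647,23.1747), P2=(115.5306,78.8224), P3=(102.4981,51.9250); sampled at t=k/8. Machine vertices: (126.6875,54.6220) → (131.9757,57.9510) → (133.2529,56.2739) → (131.3371,51.4115) → (127.0464,45.1843) → (121.1991,39.4132) → (114.6132,35.9186) → (108.1068,36.5213) → (102.4981,43.0420). Open path.

**Shape 3** — `<path>` closed polygon, stroke `#ff00ff` → cut (S867, F1073). Machine vertices: (104.0997,47.2984) → (107.0191,25.8427) → (130.6170,74.4483) → (169.6382,77.1506) → (149.2471,19.6340) → (104.0997,47.2984). Closed: final G1 returns to the first vertex.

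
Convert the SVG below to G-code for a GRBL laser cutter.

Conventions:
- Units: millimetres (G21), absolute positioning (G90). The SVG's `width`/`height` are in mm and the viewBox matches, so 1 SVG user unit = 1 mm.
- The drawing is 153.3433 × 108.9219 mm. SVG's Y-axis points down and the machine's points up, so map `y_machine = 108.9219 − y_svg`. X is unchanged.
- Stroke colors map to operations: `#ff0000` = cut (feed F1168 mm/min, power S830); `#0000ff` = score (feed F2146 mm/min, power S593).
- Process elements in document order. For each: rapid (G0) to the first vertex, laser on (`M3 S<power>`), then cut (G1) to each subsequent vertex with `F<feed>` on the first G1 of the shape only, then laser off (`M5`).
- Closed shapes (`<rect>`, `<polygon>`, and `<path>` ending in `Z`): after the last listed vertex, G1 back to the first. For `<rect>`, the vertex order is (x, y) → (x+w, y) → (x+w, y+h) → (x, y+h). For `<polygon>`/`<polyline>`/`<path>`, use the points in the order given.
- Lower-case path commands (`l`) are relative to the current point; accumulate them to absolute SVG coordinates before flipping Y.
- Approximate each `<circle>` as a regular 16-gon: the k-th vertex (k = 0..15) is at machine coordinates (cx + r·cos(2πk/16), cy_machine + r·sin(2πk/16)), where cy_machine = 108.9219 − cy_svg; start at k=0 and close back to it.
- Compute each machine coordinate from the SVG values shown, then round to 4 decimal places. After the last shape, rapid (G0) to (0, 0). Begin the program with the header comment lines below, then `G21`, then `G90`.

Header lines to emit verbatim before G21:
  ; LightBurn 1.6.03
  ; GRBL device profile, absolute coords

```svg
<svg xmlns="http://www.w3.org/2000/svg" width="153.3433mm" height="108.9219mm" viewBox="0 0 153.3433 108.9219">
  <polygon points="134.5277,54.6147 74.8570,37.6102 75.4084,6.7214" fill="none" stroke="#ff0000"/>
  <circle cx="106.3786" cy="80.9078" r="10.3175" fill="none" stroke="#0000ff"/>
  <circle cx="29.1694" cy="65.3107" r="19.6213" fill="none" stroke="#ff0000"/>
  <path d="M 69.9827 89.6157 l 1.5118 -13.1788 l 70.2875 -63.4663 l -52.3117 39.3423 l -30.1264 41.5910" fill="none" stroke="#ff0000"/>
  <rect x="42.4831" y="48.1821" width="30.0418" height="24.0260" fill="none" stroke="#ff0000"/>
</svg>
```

; LightBurn 1.6.03
; GRBL device profile, absolute coords
G21
G90
G0 X134.5277 Y54.3072
M3 S830
G1 X74.8570 Y71.3117 F1168
G1 X75.4084 Y102.2005
G1 X134.5277 Y54.3072
M5
G0 X116.6961 Y28.0141
M3 S593
G1 X115.9107 Y31.9624 F2146
G1 X113.6742 Y35.3097
G1 X110.3269 Y37.5462
G1 X106.3786 Y38.3316
G1 X102.4303 Y37.5462
G1 X99.0830 Y35.3097
G1 X96.8465 Y31.9624
G1 X96.0611 Y28.0141
G1 X96.8465 Y24.0658
G1 X99.0830 Y20.7185
G1 X102.4303 Y18.4820
G1 X106.3786 Y17.6966
G1 X110.3269 Y18.4820
G1 X113.6742 Y20.7185
G1 X115.9107 Y24.0658
G1 X116.6961 Y28.0141
M5
G0 X48.7907 Y43.6112
M3 S830
G1 X47.2971 Y51.1199 F1168
G1 X43.0438 Y57.4856
G1 X36.6781 Y61.7389
G1 X29.1694 Y63.2325
G1 X21.6607 Y61.7389
G1 X15.2950 Y57.4856
G1 X11.0417 Y51.1199
G1 X9.5481 Y43.6112
G1 X11.0417 Y36.1025
G1 X15.2950 Y29.7368
G1 X21.6607 Y25.4835
G1 X29.1694 Y23.9899
G1 X36.6781 Y25.4835
G1 X43.0438 Y29.7368
G1 X47.2971 Y36.1025
G1 X48.7907 Y43.6112
M5
G0 X69.9827 Y19.3062
M3 S830
G1 X71.4945 Y32.4850 F1168
G1 X141.7820 Y95.9513
G1 X89.4703 Y56.6090
G1 X59.3439 Y15.0180
M5
G0 X42.4831 Y60.7398
M3 S830
G1 X72.5249 Y60.7398 F1168
G1 X72.5249 Y36.7138
G1 X42.4831 Y36.7138
G1 X42.4831 Y60.7398
M5
G0 X0.0000 Y0.0000

viewBox `0 0 153.3433 108.9219` with mm width/height → 1 unit = 1 mm. Flip: y_m = 108.9219 − y_svg.

**Shape 1** — `<polygon>` closed polygon, stroke `#ff0000` → cut (S830, F1168). Machine vertices: (134.5277,54.3072) → (74.8570,71.3117) → (75.4084,102.2005) → (134.5277,54.3072). Closed: final G1 returns to the first vertex.

**Shape 2** — `<circle>` circle, stroke `#0000ff` → score (S593, F2146). Machine vertices: (116.6961,28.0141) → (115.9107,31.9624) → (113.6742,35.3097) → (110.3269,37.5462) → (106.3786,38.3316) → (102.4303,37.5462) → (99.0830,35.3097) → (96.8465,31.9624) → (96.0611,28.0141) → (96.8465,24.0658) → (99.0830,20.7185) → (102.4303,18.4820) → (106.3786,17.6966) → (110.3269,18.4820) → (113.6742,20.7185) → (115.9107,24.0658) → (116.6961,28.0141). Closed: final G1 returns to the first vertex.

**Shape 3** — `<circle>` circle, stroke `#ff0000` → cut (S830, F1168). Machine vertices: (48.7907,43.6112) → (47.2971,51.1199) → (43.0438,57.4856) → (36.6781,61.7389) → (29.1694,63.2325) → (21.6607,61.7389) → (15.2950,57.4856) → (11.0417,51.1199) → (9.5481,43.6112) → (11.0417,36.1025) → (15.2950,29.7368) → (21.6607,25.4835) → (29.1694,23.9899) → (36.6781,25.4835) → (43.0438,29.7368) → (47.2971,36.1025) → (48.7907,43.6112). Closed: final G1 returns to the first vertex.

**Shape 4** — `<path>` open polyline, stroke `#ff0000` → cut (S830, F1168). Machine vertices: (69.9827,19.3062) → (71.4945,32.4850) → (141.7820,95.9513) → (89.4703,56.6090) → (59.3439,15.0180). Open path.

**Shape 5** — `<rect>` rectangle, stroke `#ff0000` → cut (S830, F1168). Machine vertices: (42.4831,60.7398) → (72.5249,60.7398) → (72.5249,36.7138) → (42.4831,36.7138) → (42.4831,60.7398). Closed: final G1 returns to the first vertex.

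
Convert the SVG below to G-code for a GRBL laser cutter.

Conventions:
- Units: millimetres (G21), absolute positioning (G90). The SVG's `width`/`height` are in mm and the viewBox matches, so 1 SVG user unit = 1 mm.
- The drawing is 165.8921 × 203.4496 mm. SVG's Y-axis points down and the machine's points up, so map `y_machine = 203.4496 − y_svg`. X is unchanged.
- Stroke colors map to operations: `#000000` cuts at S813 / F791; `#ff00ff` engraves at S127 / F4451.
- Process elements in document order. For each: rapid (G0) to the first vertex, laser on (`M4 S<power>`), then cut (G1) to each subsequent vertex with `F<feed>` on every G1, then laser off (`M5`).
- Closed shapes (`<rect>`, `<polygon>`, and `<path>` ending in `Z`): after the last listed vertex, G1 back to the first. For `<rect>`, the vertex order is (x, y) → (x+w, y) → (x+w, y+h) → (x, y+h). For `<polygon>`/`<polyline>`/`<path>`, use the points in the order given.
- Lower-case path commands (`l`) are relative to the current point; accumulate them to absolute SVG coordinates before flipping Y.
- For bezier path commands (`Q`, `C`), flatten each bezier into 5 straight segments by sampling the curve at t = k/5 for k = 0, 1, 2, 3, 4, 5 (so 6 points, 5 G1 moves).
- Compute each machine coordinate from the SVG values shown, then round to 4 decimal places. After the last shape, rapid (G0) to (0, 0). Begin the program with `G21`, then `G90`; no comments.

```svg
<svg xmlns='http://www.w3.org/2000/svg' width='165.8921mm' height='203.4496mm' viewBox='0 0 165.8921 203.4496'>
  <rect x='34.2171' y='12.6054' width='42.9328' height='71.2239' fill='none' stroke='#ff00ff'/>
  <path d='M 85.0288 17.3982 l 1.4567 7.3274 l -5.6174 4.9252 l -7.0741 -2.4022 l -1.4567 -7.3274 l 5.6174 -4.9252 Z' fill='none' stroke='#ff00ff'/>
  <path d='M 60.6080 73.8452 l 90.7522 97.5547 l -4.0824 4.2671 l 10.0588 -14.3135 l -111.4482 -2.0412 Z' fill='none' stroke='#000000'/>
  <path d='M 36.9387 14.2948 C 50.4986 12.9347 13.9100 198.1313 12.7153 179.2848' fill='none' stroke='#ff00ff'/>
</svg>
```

1 u = 1 mm; y_m = 203.4496 − y.

[1] `<rect>` rectangle, #ff00ff→engrave S127 F4451: (34.2171,190.8442) → (77.1499,190.8442) → (77.1499,119.6203) → (34.2171,119.6203) → (34.2171,190.8442) (closed)

[2] `<path>` regular polygon, #ff00ff→engrave S127 F4451: (85.0288,186.0514) → (86.4855,178.7240) → (80.8681,173.7988) → (73.7940,176.2010) → (72.3373,183.5284) → (77.9547,188.4536) → (85.0288,186.0514) (closed)

[3] `<path>` closed polygon, #000000→cut S813 F791: (60.6080,129.6044) → (151.3602,32.0497) → (147.2778,27.7826) → (157.3366,42.0961) → (45.8884,44.1373) → (60.6080,129.6044) (closed)

[4] `<path>` cubic bezier, #ff00ff→engrave S127 F4451: (36.9387,189.1548) → (39.7412,170.7089) → (34.6140,126.2381) → (25.6633,74.4913) → (16.9950,34.2173) → (12.7153,24.1648)

G21
G90
G0 X34.2171 Y190.8442
M4 S127
G1 X77.1499 Y190.8442 F4451
G1 X77.1499 Y119.6203 F4451
G1 X34.2171 Y119.6203 F4451
G1 X34.2171 Y190.8442 F4451
M5
G0 X85.0288 Y186.0514
M4 S127
G1 X86.4855 Y178.7240 F4451
G1 X80.8681 Y173.7988 F4451
G1 X73.7940 Y176.2010 F4451
G1 X72.3373 Y183.5284 F4451
G1 X77.9547 Y188.4536 F4451
G1 X85.0288 Y186.0514 F4451
M5
G0 X60.6080 Y129.6044
M4 S813
G1 X151.3602 Y32.0497 F791
G1 X147.2778 Y27.7826 F791
G1 X157.3366 Y42.0961 F791
G1 X45.8884 Y44.1373 F791
G1 X60.6080 Y129.6044 F791
M5
G0 X36.9387 Y189.1548
M4 S127
G1 X39.7412 Y170.7089 F4451
G1 X34.6140 Y126.2381 F4451
G1 X25.6633 Y74.4913 F4451
G1 X16.9950 Y34.2173 F4451
G1 X12.7153 Y24.1648 F4451
M5
G0 X0.0000 Y0.0000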